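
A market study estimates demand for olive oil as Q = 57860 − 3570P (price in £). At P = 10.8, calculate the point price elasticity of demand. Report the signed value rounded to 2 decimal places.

dQ/dP = −3570. At P = 10.8, Q = 57860 − 3570(10.8) = 19304.
Ed = (dQ/dP)·(P/Q) = −3570 × (10.8/19304) = -1.9973…

-2.00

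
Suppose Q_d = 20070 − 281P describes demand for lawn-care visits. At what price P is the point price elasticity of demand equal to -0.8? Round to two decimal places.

Ed = −281P/(20070 − 281P). Set this equal to -0.8:
281P = 0.8·(20070 − 281P) ⇒ 281P(1 + 0.8) = 0.8·20070
P = 0.8·20070 / (281·1.8) = 31.7437…

31.74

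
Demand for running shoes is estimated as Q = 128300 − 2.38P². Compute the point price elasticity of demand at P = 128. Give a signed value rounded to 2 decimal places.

-0.87

dQ/dP = −2·2.38·P = -609.28. At P = 128, Q = 89306.08.
Ed = (dQ/dP)·(P/Q) = (-609.28) × (128/89306.08) = -0.8732…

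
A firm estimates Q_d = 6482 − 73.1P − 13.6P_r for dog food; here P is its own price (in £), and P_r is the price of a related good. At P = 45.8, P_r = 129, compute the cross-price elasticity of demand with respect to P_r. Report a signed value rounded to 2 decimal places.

At the given values, Q_d = 6482 − 73.1(45.8) − 13.6(129) = 1379.62.
∂Q_d/∂P_r = -13.6.
E = (-13.6) × (129/1379.62) = -1.2716…

-1.27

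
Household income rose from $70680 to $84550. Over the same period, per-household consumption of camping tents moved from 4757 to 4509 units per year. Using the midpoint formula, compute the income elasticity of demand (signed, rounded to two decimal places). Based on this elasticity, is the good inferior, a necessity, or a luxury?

-0.30; inferior

%ΔQ = (4509 − 4757)/[( 4757 + 4509)/2] = -248/4633 = -0.053529…
%ΔIncome = (84550 − 70680)/[( 70680 + 84550)/2] = 13870/77615 = 0.178702…
E_income = (-248/4633) / (13870/77615) = -0.2995…
E_income < 0 ⇒ inferior good.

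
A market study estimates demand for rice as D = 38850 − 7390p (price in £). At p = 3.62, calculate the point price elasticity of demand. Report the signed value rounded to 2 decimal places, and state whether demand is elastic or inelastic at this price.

dD/dp = −7390. At p = 3.62, D = 38850 − 7390(3.62) = 12098.2.
Ed = (dD/dp)·(p/D) = −7390 × (3.62/12098.2) = -2.2112…
|Ed| = 2.21 > 1, so demand is elastic.

-2.21; elastic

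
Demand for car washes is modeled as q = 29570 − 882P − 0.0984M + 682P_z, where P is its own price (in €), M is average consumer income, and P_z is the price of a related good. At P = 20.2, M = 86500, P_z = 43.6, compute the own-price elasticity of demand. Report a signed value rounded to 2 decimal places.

-0.54

At the given values, q = 29570 − 882(20.2) − 0.0984(86500) + 682(43.6) = 32977.2.
∂q/∂P = −882.
E = (-882) × (20.2/32977.2) = -0.5402…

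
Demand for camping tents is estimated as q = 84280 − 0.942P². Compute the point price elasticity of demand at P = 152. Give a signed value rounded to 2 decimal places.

dq/dP = −2·0.942·P = -286.368. At P = 152, q = 62516.032.
Ed = (dq/dP)·(P/q) = (-286.368) × (152/62516.032) = -0.6962…

-0.70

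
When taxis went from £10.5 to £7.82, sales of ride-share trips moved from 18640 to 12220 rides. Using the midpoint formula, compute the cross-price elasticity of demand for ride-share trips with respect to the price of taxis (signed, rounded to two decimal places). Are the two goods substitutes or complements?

%ΔQ_{ride-share trips} = (12220 − 18640)/avg = -6420/15430 = -0.416072…
%ΔP_{taxis} = (7.82 − 10.5)/avg = -2.68/9.16 = -0.292576…
E_cross = (-6420/15430) / (-2.68/9.16) = 1.4220…
E_cross > 0 ⇒ the goods are substitutes.

1.42; substitutes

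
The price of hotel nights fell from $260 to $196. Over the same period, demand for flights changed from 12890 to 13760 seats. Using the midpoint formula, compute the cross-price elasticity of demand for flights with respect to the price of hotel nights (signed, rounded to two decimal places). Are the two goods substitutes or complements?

%ΔQ_{flights} = (13760 − 12890)/avg = 870/13325 = 0.065290…
%ΔP_{hotel nights} = (196 − 260)/avg = -64/228 = -0.280701…
E_cross = (870/13325) / (-64/228) = -0.2325…
E_cross < 0 ⇒ the goods are complements.

-0.23; complements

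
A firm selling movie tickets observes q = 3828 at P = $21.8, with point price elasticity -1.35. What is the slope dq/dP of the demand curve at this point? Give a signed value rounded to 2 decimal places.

Ed = (dq/dP)·(P/q) ⇒ dq/dP = Ed·q/P = (-1.35)·3828/21.8 = -237.0550…

-237.06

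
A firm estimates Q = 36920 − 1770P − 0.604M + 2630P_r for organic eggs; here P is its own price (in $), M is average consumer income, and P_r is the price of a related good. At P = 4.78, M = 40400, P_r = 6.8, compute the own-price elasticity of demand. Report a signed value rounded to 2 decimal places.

At the given values, Q = 36920 − 1770(4.78) − 0.604(40400) + 2630(6.8) = 21941.8.
∂Q/∂P = −1770.
E = (-1770) × (4.78/21941.8) = -0.3855…

-0.39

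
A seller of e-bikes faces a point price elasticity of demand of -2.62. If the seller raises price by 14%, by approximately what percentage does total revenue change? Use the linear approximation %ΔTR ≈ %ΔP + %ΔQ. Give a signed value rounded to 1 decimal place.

%ΔQ ≈ Ed × %ΔP = (-2.62) × (+14%) = -36.6800%
%ΔTR ≈ %ΔP + %ΔQ = (+14%) + (-36.6800%) = -22.6800%

-22.7%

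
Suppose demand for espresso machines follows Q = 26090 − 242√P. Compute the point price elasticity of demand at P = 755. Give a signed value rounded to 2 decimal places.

-0.17

dQ/dP = −242/(2√P) = -4.40364. At P = 755, Q = 19440.5.
Ed = (dQ/dP)·(P/Q) = (-4.40364) × (755/19440.5) = -0.1710…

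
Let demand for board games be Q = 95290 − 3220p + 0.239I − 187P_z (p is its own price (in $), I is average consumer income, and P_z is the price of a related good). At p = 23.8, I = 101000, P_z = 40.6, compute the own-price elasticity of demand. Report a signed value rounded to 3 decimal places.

-2.177

At the given values, Q = 95290 − 3220(23.8) + 0.239(101000) − 187(40.6) = 35200.8.
∂Q/∂p = −3220.
E = (-3220) × (23.8/35200.8) = -2.17710…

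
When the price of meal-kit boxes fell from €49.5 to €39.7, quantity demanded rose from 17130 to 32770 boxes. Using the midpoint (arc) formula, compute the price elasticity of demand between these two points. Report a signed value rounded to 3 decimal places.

-2.853

%ΔQ = (32770 − 17130) / [(17130 + 32770)/2] = 15640/24950 = 0.626853…
%ΔP = (39.7 − 49.5) / [(49.5 + 39.7)/2] = -9.8/44.6 = -0.219730…
Arc Ed = %ΔQ / %ΔP = (15640/24950) / (-9.8/44.6) = -2.85282…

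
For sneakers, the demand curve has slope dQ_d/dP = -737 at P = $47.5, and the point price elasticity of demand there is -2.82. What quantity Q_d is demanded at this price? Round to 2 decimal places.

Ed = (dQ_d/dP)·(P/Q_d) ⇒ Q_d = (dQ_d/dP)·P/Ed = (-737)·47.5/(-2.82) = 12414.0070…

12414.01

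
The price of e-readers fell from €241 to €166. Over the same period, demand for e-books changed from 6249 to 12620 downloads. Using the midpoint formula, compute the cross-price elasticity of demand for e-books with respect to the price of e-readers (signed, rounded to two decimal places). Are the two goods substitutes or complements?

%ΔQ_{e-books} = (12620 − 6249)/avg = 6371/9434.5 = 0.675287…
%ΔP_{e-readers} = (166 − 241)/avg = -75/203.5 = -0.368550…
E_cross = (6371/9434.5) / (-75/203.5) = -1.8322…
E_cross < 0 ⇒ the goods are complements.

-1.83; complements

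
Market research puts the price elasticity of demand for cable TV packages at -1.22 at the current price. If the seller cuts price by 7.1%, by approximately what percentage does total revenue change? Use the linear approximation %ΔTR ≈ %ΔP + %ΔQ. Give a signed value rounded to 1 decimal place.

+1.6%

%ΔQ ≈ Ed × %ΔP = (-1.22) × (-7.1%) = +8.6620%
%ΔTR ≈ %ΔP + %ΔQ = (-7.1%) + (+8.6620%) = +1.5620%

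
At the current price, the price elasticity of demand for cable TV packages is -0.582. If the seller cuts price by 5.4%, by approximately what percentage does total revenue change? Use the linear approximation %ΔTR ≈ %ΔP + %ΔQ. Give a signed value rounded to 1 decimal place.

%ΔQ ≈ Ed × %ΔP = (-0.582) × (-5.4%) = +3.1428%
%ΔTR ≈ %ΔP + %ΔQ = (-5.4%) + (+3.1428%) = -2.2572%

-2.3%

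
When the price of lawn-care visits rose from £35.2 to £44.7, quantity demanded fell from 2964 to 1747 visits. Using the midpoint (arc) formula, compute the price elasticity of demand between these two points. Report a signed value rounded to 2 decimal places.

%ΔQ = (1747 − 2964) / [(2964 + 1747)/2] = -1217/2355.5 = -0.516663…
%ΔP = (44.7 − 35.2) / [(35.2 + 44.7)/2] = 9.5/39.95 = 0.237797…
Arc Ed = %ΔQ / %ΔP = (-1217/2355.5) / (9.5/39.95) = -2.1727…

-2.17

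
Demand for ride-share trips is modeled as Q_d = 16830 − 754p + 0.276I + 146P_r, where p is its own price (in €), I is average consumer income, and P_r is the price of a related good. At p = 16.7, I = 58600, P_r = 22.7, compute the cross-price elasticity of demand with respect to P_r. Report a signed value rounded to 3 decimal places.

0.140

At the given values, Q_d = 16830 − 754(16.7) + 0.276(58600) + 146(22.7) = 23726.
∂Q_d/∂P_r = 146.
E = (146) × (22.7/23726) = 0.13968…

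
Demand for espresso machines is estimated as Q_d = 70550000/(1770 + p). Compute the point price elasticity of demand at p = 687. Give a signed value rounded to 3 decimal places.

-0.280

dQ_d/dp = −70550000/(1770 + p)² = -11.6866. At p = 687, Q_d = 28713.9.
Ed = (dQ_d/dp)·(p/Q_d) = (-11.6866) × (687/28713.9) = -0.27960…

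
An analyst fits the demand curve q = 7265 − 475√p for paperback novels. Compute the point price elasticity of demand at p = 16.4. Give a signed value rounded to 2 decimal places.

dq/dp = −475/(2√p) = -58.6464. At p = 16.4, q = 5341.4.
Ed = (dq/dp)·(p/q) = (-58.6464) × (16.4/5341.4) = -0.1800…

-0.18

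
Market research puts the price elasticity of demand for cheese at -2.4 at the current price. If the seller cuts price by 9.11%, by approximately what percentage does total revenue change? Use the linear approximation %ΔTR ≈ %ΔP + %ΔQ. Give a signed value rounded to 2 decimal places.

%ΔQ ≈ Ed × %ΔP = (-2.4) × (-9.11%) = +21.8640%
%ΔTR ≈ %ΔP + %ΔQ = (-9.11%) + (+21.8640%) = +12.7540%

+12.75%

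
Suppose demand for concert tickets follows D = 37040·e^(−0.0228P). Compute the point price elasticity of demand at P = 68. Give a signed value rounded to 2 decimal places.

dD/dP = −0.0228·D = -179.174. At P = 68, D = 7858.52.
Ed = (dD/dP)·(P/D) = (-179.174) × (68/7858.52) = -1.5504

-1.55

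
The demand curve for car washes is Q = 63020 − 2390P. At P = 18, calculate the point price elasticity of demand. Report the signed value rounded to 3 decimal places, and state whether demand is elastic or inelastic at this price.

dQ/dP = −2390. At P = 18, Q = 63020 − 2390(18) = 20000.
Ed = (dQ/dP)·(P/Q) = −2390 × (18/20000) = -2.151
|Ed| = 2.151 > 1, so demand is elastic.

-2.151; elastic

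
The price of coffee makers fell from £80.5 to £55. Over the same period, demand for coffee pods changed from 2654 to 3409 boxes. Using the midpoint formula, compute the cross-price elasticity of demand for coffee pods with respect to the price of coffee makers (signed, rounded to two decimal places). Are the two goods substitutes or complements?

%ΔQ_{coffee pods} = (3409 − 2654)/avg = 755/3031.5 = 0.249051…
%ΔP_{coffee makers} = (55 − 80.5)/avg = -25.5/67.75 = -0.376383…
E_cross = (755/3031.5) / (-25.5/67.75) = -0.6616…
E_cross < 0 ⇒ the goods are complements.

-0.66; complements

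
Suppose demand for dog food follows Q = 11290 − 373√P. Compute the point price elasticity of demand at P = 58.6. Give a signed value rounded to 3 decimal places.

-0.169

dQ/dP = −373/(2√P) = -24.363. At P = 58.6, Q = 8434.66.
Ed = (dQ/dP)·(P/Q) = (-24.363) × (58.6/8434.66) = -0.16926…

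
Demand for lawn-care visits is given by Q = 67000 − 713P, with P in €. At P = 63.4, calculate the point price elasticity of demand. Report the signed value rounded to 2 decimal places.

dQ/dP = −713. At P = 63.4, Q = 67000 − 713(63.4) = 21795.8.
Ed = (dQ/dP)·(P/Q) = −713 × (63.4/21795.8) = -2.0739…

-2.07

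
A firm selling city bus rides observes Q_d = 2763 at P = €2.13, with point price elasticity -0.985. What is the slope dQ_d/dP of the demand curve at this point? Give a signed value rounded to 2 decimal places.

Ed = (dQ_d/dP)·(P/Q_d) ⇒ dQ_d/dP = Ed·Q_d/P = (-0.985)·2763/2.13 = -1277.7253…

-1277.73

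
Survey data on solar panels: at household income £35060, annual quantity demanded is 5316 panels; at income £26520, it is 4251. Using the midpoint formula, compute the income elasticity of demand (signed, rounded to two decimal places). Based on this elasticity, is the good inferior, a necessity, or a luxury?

0.80; necessity

%ΔQ = (4251 − 5316)/[( 5316 + 4251)/2] = -1065/4783.5 = -0.222640…
%ΔIncome = (26520 − 35060)/[( 35060 + 26520)/2] = -8540/30790 = -0.277362…
E_income = (-1065/4783.5) / (-8540/30790) = 0.8027…
0 < E_income < 1 ⇒ normal good, necessity.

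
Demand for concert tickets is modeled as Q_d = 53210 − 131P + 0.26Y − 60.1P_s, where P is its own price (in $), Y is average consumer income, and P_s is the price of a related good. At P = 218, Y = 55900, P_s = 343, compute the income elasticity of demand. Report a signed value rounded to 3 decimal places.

0.783

At the given values, Q_d = 53210 − 131(218) + 0.26(55900) − 60.1(343) = 18571.7.
∂Q_d/∂Y = 0.26.
E = (0.26) × (55900/18571.7) = 0.78258…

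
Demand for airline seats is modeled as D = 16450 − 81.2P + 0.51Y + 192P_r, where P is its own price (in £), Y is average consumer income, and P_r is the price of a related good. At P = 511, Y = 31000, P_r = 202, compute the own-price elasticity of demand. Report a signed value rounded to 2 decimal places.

At the given values, D = 16450 − 81.2(511) + 0.51(31000) + 192(202) = 29550.8.
∂D/∂P = −81.2.
E = (-81.2) × (511/29550.8) = -1.4041…

-1.40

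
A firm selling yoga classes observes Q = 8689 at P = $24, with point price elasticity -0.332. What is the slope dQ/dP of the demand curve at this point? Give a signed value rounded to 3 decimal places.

Ed = (dQ/dP)·(P/Q) ⇒ dQ/dP = Ed·Q/P = (-0.332)·8689/24 = -120.19783…

-120.198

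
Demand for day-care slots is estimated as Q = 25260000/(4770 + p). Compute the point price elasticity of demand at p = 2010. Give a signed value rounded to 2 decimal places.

-0.30

dQ/dp = −25260000/(4770 + p)² = -0.549508. At p = 2010, Q = 3725.66.
Ed = (dQ/dp)·(p/Q) = (-0.549508) × (2010/3725.66) = -0.2964…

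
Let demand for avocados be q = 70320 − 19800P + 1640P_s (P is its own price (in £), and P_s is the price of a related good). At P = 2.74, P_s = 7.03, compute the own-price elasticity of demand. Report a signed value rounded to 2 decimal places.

-1.97

At the given values, q = 70320 − 19800(2.74) + 1640(7.03) = 27597.2.
∂q/∂P = −19800.
E = (-19800) × (2.74/27597.2) = -1.9658…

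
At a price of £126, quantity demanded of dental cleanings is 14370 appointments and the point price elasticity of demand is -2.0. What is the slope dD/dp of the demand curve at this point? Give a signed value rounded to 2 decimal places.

-228.10

Ed = (dD/dp)·(p/D) ⇒ dD/dp = Ed·D/p = (-2.0)·14370/126 = -228.0952…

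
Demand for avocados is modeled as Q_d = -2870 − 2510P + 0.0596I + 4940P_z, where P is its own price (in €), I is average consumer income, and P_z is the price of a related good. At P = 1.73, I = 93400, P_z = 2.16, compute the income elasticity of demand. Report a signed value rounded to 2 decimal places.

0.62

At the given values, Q_d = -2870 − 2510(1.73) + 0.0596(93400) + 4940(2.16) = 9024.74.
∂Q_d/∂I = 0.0596.
E = (0.0596) × (93400/9024.74) = 0.6168…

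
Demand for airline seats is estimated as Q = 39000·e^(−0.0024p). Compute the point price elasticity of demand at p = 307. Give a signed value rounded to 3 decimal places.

dQ/dp = −0.0024·Q = -44.801. At p = 307, Q = 18667.1.
Ed = (dQ/dp)·(p/Q) = (-44.801) × (307/18667.1) = -0.7368

-0.737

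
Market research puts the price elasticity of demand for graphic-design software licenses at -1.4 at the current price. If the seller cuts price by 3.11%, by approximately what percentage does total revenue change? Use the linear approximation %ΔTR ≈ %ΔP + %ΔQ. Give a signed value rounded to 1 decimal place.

+1.2%

%ΔQ ≈ Ed × %ΔP = (-1.4) × (-3.11%) = +4.3540%
%ΔTR ≈ %ΔP + %ΔQ = (-3.11%) + (+4.3540%) = +1.2440%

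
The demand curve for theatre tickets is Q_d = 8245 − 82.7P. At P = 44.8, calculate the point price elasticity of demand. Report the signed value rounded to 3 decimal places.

dQ_d/dP = −82.7. At P = 44.8, Q_d = 8245 − 82.7(44.8) = 4540.04.
Ed = (dQ_d/dP)·(P/Q_d) = −82.7 × (44.8/4540.04) = -0.81606…

-0.816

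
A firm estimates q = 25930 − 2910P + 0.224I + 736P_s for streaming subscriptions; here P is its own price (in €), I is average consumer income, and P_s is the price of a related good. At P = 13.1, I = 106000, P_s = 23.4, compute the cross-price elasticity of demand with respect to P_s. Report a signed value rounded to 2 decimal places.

0.60

At the given values, q = 25930 − 2910(13.1) + 0.224(106000) + 736(23.4) = 28775.4.
∂q/∂P_s = 736.
E = (736) × (23.4/28775.4) = 0.5985…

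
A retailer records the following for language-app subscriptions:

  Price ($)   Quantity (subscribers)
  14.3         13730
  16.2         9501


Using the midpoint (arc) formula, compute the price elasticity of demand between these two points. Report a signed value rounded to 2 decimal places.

%ΔQ = (9501 − 13730) / [(13730 + 9501)/2] = -4229/11615.5 = -0.364082…
%ΔP = (16.2 − 14.3) / [(14.3 + 16.2)/2] = 1.9/15.25 = 0.124590…
Arc Ed = %ΔQ / %ΔP = (-4229/11615.5) / (1.9/15.25) = -2.9222…

-2.92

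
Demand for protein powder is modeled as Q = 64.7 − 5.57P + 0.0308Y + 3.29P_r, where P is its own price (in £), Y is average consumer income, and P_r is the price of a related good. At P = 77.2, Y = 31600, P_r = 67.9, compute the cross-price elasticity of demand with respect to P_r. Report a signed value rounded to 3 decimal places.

0.269

At the given values, Q = 64.7 − 5.57(77.2) + 0.0308(31600) + 3.29(67.9) = 831.367.
∂Q/∂P_r = 3.29.
E = (3.29) × (67.9/831.367) = 0.26870…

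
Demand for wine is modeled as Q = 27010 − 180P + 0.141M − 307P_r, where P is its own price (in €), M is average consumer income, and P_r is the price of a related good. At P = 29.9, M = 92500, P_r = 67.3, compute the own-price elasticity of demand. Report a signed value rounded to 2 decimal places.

At the given values, Q = 27010 − 180(29.9) + 0.141(92500) − 307(67.3) = 14009.4.
∂Q/∂P = −180.
E = (-180) × (29.9/14009.4) = -0.3841…

-0.38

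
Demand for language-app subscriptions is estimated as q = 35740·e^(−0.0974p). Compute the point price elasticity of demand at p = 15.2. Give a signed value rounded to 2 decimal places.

dq/dp = −0.0974·q = -792.044. At p = 15.2, q = 8131.87.
Ed = (dq/dp)·(p/q) = (-792.044) × (15.2/8131.87) = -1.4804…

-1.48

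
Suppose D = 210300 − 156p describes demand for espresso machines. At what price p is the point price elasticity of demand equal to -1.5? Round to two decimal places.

808.85

Ed = −156p/(210300 − 156p). Set this equal to -1.5:
156p = 1.5·(210300 − 156p) ⇒ 156p(1 + 1.5) = 1.5·210300
p = 1.5·210300 / (156·2.5) = 808.8461…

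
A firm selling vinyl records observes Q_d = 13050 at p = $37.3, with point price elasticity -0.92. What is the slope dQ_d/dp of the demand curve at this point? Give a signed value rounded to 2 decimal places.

Ed = (dQ_d/dp)·(p/Q_d) ⇒ dQ_d/dp = Ed·Q_d/p = (-0.92)·13050/37.3 = -321.8766…

-321.88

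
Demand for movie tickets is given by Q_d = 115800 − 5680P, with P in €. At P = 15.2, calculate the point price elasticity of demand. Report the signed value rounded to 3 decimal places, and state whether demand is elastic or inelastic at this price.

dQ_d/dP = −5680. At P = 15.2, Q_d = 115800 − 5680(15.2) = 29464.
Ed = (dQ_d/dP)·(P/Q_d) = −5680 × (15.2/29464) = -2.93021…
|Ed| = 2.930 > 1, so demand is elastic.

-2.930; elastic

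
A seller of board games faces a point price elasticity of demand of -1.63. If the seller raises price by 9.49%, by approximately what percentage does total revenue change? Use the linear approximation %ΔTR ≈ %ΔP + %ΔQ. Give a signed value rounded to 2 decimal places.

%ΔQ ≈ Ed × %ΔP = (-1.63) × (+9.49%) = -15.4687%
%ΔTR ≈ %ΔP + %ΔQ = (+9.49%) + (-15.4687%) = -5.9787%

-5.98%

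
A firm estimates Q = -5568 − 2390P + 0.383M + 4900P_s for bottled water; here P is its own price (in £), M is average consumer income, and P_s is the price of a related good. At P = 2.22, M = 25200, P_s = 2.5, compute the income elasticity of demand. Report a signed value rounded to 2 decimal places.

At the given values, Q = -5568 − 2390(2.22) + 0.383(25200) + 4900(2.5) = 11027.8.
∂Q/∂M = 0.383.
E = (0.383) × (25200/11027.8) = 0.8752…

0.88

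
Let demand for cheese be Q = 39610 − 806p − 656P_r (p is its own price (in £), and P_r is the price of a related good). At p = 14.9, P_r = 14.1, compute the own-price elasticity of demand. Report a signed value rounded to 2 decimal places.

-0.65

At the given values, Q = 39610 − 806(14.9) − 656(14.1) = 18351.
∂Q/∂p = −806.
E = (-806) × (14.9/18351) = -0.6544…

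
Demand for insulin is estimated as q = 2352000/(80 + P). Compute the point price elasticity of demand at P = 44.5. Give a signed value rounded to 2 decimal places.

-0.36

dq/dP = −2352000/(80 + P)² = -151.739. At P = 44.5, q = 18891.6.
Ed = (dq/dP)·(P/q) = (-151.739) × (44.5/18891.6) = -0.3574…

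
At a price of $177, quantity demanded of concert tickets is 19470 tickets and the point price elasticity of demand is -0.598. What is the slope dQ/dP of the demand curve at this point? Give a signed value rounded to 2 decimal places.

-65.78

Ed = (dQ/dP)·(P/Q) ⇒ dQ/dP = Ed·Q/P = (-0.598)·19470/177 = -65.78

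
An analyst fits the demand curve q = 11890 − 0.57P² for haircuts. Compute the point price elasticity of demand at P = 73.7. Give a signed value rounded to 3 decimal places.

-0.704

dq/dP = −2·0.57·P = -84.018. At P = 73.7, q = 8793.9367.
Ed = (dq/dP)·(P/q) = (-84.018) × (73.7/8793.9367) = -0.70413…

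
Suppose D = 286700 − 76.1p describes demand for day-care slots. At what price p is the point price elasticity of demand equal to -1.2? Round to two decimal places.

Ed = −76.1p/(286700 − 76.1p). Set this equal to -1.2:
76.1p = 1.2·(286700 − 76.1p) ⇒ 76.1p(1 + 1.2) = 1.2·286700
p = 1.2·286700 / (76.1·2.2) = 2054.9516…

2054.95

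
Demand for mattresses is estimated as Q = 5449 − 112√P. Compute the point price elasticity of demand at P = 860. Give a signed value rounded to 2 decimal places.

-0.76

dQ/dP = −112/(2√P) = -1.90958. At P = 860, Q = 2164.52.
Ed = (dQ/dP)·(P/Q) = (-1.90958) × (860/2164.52) = -0.7587…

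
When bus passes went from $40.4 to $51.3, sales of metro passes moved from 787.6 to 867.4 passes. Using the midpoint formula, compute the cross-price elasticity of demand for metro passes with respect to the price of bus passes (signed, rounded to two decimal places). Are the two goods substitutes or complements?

0.41; substitutes

%ΔQ_{metro passes} = (867.4 − 787.6)/avg = 79.8/827.5 = 0.096435…
%ΔP_{bus passes} = (51.3 − 40.4)/avg = 10.9/45.85 = 0.237731…
E_cross = (79.8/827.5) / (10.9/45.85) = 0.4056…
E_cross > 0 ⇒ the goods are substitutes.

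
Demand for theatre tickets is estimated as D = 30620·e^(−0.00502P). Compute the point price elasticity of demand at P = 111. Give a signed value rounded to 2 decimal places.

-0.56

dD/dP = −0.00502·D = -88.0463. At P = 111, D = 17539.1.
Ed = (dD/dP)·(P/D) = (-88.0463) × (111/17539.1) = -0.5572…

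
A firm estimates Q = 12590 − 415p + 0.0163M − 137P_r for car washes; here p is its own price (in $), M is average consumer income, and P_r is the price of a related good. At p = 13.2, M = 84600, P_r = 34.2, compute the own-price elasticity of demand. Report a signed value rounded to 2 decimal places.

At the given values, Q = 12590 − 415(13.2) + 0.0163(84600) − 137(34.2) = 3805.58.
∂Q/∂p = −415.
E = (-415) × (13.2/3805.58) = -1.4394…

-1.44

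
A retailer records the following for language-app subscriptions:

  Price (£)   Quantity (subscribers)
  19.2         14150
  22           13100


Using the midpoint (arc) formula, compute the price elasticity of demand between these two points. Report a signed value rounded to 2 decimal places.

%ΔQ = (13100 − 14150) / [(14150 + 13100)/2] = -1050/13625 = -0.077064…
%ΔP = (22 − 19.2) / [(19.2 + 22)/2] = 2.8/20.6 = 0.135922…
Arc Ed = %ΔQ / %ΔP = (-1050/13625) / (2.8/20.6) = -0.5669…

-0.57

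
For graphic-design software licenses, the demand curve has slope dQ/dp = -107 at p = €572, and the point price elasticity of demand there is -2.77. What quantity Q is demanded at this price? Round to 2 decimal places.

22095.31

Ed = (dQ/dp)·(p/Q) ⇒ Q = (dQ/dp)·p/Ed = (-107)·572/(-2.77) = 22095.3068…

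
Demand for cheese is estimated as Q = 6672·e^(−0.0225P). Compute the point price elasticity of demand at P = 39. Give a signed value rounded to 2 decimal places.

dQ/dP = −0.0225·Q = -62.4231. At P = 39, Q = 2774.36.
Ed = (dQ/dP)·(P/Q) = (-62.4231) × (39/2774.36) = -0.8775

-0.88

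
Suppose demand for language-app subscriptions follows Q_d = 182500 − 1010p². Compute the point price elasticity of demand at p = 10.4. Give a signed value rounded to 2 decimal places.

dQ_d/dp = −2·1010·p = -21008. At p = 10.4, Q_d = 73258.4.
Ed = (dQ_d/dp)·(p/Q_d) = (-21008) × (10.4/73258.4) = -2.9823…

-2.98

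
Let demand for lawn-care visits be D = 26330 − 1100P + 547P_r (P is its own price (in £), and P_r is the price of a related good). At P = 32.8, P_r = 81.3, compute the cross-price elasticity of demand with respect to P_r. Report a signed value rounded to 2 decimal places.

1.28

At the given values, D = 26330 − 1100(32.8) + 547(81.3) = 34721.1.
∂D/∂P_r = 547.
E = (547) × (81.3/34721.1) = 1.2808…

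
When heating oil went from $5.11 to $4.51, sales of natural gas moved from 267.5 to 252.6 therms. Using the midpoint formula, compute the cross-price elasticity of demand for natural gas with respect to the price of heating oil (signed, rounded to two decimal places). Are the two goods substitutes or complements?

0.46; substitutes

%ΔQ_{natural gas} = (252.6 − 267.5)/avg = -14.9/260.05 = -0.057296…
%ΔP_{heating oil} = (4.51 − 5.11)/avg = -0.6/4.81 = -0.124740…
E_cross = (-14.9/260.05) / (-0.6/4.81) = 0.4593…
E_cross > 0 ⇒ the goods are substitutes.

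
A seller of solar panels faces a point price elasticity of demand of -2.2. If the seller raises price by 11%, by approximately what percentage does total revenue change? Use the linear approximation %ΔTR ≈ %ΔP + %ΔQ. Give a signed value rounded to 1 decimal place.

-13.2%

%ΔQ ≈ Ed × %ΔP = (-2.2) × (+11%) = -24.2000%
%ΔTR ≈ %ΔP + %ΔQ = (+11%) + (-24.2000%) = -13.2000%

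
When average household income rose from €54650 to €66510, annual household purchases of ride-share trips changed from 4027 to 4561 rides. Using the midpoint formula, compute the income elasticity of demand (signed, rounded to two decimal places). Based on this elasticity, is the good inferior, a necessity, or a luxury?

%ΔQ = (4561 − 4027)/[( 4027 + 4561)/2] = 534/4294 = 0.124359…
%ΔIncome = (66510 − 54650)/[( 54650 + 66510)/2] = 11860/60580 = 0.195774…
E_income = (534/4294) / (11860/60580) = 0.6352…
0 < E_income < 1 ⇒ normal good, necessity.

0.64; necessity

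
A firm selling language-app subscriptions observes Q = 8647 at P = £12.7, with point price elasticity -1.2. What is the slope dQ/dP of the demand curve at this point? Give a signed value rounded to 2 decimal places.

-817.04

Ed = (dQ/dP)·(P/Q) ⇒ dQ/dP = Ed·Q/P = (-1.2)·8647/12.7 = -817.0393…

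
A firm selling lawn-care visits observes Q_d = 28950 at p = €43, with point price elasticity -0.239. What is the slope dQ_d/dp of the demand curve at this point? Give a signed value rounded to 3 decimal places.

-160.908

Ed = (dQ_d/dp)·(p/Q_d) ⇒ dQ_d/dp = Ed·Q_d/p = (-0.239)·28950/43 = -160.90813…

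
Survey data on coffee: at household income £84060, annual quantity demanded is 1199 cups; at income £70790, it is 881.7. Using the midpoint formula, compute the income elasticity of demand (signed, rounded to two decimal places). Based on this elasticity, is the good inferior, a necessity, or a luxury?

%ΔQ = (881.7 − 1199)/[( 1199 + 881.7)/2] = -317.3/1040.35 = -0.304993…
%ΔIncome = (70790 − 84060)/[( 84060 + 70790)/2] = -13270/77425 = -0.171391…
E_income = (-317.3/1040.35) / (-13270/77425) = 1.7795…
E_income > 1 ⇒ normal good, luxury.

1.78; luxury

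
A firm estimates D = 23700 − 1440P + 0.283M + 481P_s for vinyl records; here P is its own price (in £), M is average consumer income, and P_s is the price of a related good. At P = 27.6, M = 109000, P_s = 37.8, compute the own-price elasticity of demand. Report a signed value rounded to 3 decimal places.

-1.205

At the given values, D = 23700 − 1440(27.6) + 0.283(109000) + 481(37.8) = 32984.8.
∂D/∂P = −1440.
E = (-1440) × (27.6/32984.8) = -1.20491…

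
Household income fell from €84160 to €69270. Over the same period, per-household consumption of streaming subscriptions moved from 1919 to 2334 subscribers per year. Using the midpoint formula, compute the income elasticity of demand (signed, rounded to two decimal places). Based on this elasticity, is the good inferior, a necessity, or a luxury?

%ΔQ = (2334 − 1919)/[( 1919 + 2334)/2] = 415/2126.5 = 0.195156…
%ΔIncome = (69270 − 84160)/[( 84160 + 69270)/2] = -14890/76715 = -0.194095…
E_income = (415/2126.5) / (-14890/76715) = -1.0054…
E_income < 0 ⇒ inferior good.

-1.01; inferior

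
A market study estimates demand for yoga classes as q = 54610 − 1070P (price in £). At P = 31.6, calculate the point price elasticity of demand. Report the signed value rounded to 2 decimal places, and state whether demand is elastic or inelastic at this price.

dq/dP = −1070. At P = 31.6, q = 54610 − 1070(31.6) = 20798.
Ed = (dq/dP)·(P/q) = −1070 × (31.6/20798) = -1.6257…
|Ed| = 1.63 > 1, so demand is elastic.

-1.63; elastic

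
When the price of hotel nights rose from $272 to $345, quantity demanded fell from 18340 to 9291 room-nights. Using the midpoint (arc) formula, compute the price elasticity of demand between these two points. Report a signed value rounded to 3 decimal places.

-2.768

%ΔQ = (9291 − 18340) / [(18340 + 9291)/2] = -9049/13815.5 = -0.654988…
%ΔP = (345 − 272) / [(272 + 345)/2] = 73/308.5 = 0.236628…
Arc Ed = %ΔQ / %ΔP = (-9049/13815.5) / (73/308.5) = -2.76800…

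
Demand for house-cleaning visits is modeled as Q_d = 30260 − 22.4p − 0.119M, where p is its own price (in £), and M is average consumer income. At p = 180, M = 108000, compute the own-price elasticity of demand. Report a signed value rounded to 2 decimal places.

At the given values, Q_d = 30260 − 22.4(180) − 0.119(108000) = 13376.
∂Q_d/∂p = −22.4.
E = (-22.4) × (180/13376) = -0.3014…

-0.30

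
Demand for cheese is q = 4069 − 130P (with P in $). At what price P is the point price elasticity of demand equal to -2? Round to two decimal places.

Ed = −130P/(4069 − 130P). Set this equal to -2:
130P = 2·(4069 − 130P) ⇒ 130P(1 + 2) = 2·4069
P = 2·4069 / (130·3) = 20.8666…

20.87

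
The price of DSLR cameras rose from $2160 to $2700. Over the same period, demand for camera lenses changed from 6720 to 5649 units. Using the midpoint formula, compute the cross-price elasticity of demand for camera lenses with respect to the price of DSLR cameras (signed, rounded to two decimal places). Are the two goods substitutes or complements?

-0.78; complements

%ΔQ_{camera lenses} = (5649 − 6720)/avg = -1071/6184.5 = -0.173174…
%ΔP_{DSLR cameras} = (2700 − 2160)/avg = 540/2430 = 0.222222…
E_cross = (-1071/6184.5) / (540/2430) = -0.7792…
E_cross < 0 ⇒ the goods are complements.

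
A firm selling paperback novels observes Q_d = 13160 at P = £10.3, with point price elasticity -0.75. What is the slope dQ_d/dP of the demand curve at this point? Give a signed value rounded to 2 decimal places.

-958.25

Ed = (dQ_d/dP)·(P/Q_d) ⇒ dQ_d/dP = Ed·Q_d/P = (-0.75)·13160/10.3 = -958.2524…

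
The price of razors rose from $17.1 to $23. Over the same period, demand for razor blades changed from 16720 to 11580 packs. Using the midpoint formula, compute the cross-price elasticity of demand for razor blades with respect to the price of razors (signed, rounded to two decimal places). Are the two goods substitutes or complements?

-1.23; complements

%ΔQ_{razor blades} = (11580 − 16720)/avg = -5140/14150 = -0.363250…
%ΔP_{razors} = (23 − 17.1)/avg = 5.9/20.05 = 0.294264…
E_cross = (-5140/14150) / (5.9/20.05) = -1.2344…
E_cross < 0 ⇒ the goods are complements.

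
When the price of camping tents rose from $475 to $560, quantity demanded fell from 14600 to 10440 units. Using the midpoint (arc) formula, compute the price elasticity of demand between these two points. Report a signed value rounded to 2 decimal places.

-2.02

%ΔQ = (10440 − 14600) / [(14600 + 10440)/2] = -4160/12520 = -0.332268…
%ΔP = (560 − 475) / [(475 + 560)/2] = 85/517.5 = 0.164251…
Arc Ed = %ΔQ / %ΔP = (-4160/12520) / (85/517.5) = -2.0229…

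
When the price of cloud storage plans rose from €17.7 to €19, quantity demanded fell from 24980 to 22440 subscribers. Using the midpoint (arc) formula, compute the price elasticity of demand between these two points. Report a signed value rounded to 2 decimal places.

%ΔQ = (22440 − 24980) / [(24980 + 22440)/2] = -2540/23710 = -0.107127…
%ΔP = (19 − 17.7) / [(17.7 + 19)/2] = 1.3/18.35 = 0.070844…
Arc Ed = %ΔQ / %ΔP = (-2540/23710) / (1.3/18.35) = -1.5121…

-1.51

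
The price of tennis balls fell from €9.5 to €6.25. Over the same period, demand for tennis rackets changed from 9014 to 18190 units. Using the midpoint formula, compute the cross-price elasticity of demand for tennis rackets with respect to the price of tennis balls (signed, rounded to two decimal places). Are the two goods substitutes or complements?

%ΔQ_{tennis rackets} = (18190 − 9014)/avg = 9176/13602 = 0.674606…
%ΔP_{tennis balls} = (6.25 − 9.5)/avg = -3.25/7.875 = -0.412698…
E_cross = (9176/13602) / (-3.25/7.875) = -1.6346…
E_cross < 0 ⇒ the goods are complements.

-1.63; complements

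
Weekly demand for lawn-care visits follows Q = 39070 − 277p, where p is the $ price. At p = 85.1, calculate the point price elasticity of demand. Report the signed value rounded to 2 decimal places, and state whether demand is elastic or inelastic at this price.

-1.52; elastic

dQ/dp = −277. At p = 85.1, Q = 39070 − 277(85.1) = 15497.3.
Ed = (dQ/dp)·(p/Q) = −277 × (85.1/15497.3) = -1.5210…
|Ed| = 1.52 > 1, so demand is elastic.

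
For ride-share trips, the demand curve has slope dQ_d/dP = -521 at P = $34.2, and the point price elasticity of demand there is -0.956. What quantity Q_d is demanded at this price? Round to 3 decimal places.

Ed = (dQ_d/dP)·(P/Q_d) ⇒ Q_d = (dQ_d/dP)·P/Ed = (-521)·34.2/(-0.956) = 18638.28451…

18638.285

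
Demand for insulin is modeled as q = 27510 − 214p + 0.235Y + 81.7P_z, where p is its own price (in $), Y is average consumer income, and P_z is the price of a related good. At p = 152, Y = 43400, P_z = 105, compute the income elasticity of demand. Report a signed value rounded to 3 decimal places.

At the given values, q = 27510 − 214(152) + 0.235(43400) + 81.7(105) = 13759.5.
∂q/∂Y = 0.235.
E = (0.235) × (43400/13759.5) = 0.74123…

0.741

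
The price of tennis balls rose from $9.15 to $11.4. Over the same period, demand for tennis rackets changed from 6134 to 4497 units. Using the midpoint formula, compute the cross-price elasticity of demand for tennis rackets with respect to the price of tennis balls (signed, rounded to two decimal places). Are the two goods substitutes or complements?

-1.41; complements

%ΔQ_{tennis rackets} = (4497 − 6134)/avg = -1637/5315.5 = -0.307967…
%ΔP_{tennis balls} = (11.4 − 9.15)/avg = 2.25/10.275 = 0.218978…
E_cross = (-1637/5315.5) / (2.25/10.275) = -1.4063…
E_cross < 0 ⇒ the goods are complements.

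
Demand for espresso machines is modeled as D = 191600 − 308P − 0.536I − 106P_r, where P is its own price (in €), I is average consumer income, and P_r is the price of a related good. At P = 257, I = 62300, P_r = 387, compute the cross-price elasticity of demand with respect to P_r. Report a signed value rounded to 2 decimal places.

At the given values, D = 191600 − 308(257) − 0.536(62300) − 106(387) = 38029.2.
∂D/∂P_r = -106.
E = (-106) × (387/38029.2) = -1.0786…

-1.08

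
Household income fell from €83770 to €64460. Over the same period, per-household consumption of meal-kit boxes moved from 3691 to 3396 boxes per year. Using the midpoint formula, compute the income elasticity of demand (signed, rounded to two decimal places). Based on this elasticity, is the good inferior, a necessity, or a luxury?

0.32; necessity

%ΔQ = (3396 − 3691)/[( 3691 + 3396)/2] = -295/3543.5 = -0.083251…
%ΔIncome = (64460 − 83770)/[( 83770 + 64460)/2] = -19310/74115 = -0.260541…
E_income = (-295/3543.5) / (-19310/74115) = 0.3195…
0 < E_income < 1 ⇒ normal good, necessity.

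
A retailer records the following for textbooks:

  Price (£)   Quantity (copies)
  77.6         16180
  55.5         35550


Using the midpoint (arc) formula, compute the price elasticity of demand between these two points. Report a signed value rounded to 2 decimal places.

-2.26

%ΔQ = (35550 − 16180) / [(16180 + 35550)/2] = 19370/25865 = 0.748888…
%ΔP = (55.5 − 77.6) / [(77.6 + 55.5)/2] = -22.1/66.55 = -0.332081…
Arc Ed = %ΔQ / %ΔP = (19370/25865) / (-22.1/66.55) = -2.2551…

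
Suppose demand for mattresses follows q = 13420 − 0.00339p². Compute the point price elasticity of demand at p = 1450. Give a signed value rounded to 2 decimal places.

-2.27

dq/dp = −2·0.00339·p = -9.831. At p = 1450, q = 6292.525.
Ed = (dq/dp)·(p/q) = (-9.831) × (1450/6292.525) = -2.2653…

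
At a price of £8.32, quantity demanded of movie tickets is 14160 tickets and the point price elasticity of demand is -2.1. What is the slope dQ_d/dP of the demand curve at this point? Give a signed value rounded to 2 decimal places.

-3574.04

Ed = (dQ_d/dP)·(P/Q_d) ⇒ dQ_d/dP = Ed·Q_d/P = (-2.1)·14160/8.32 = -3574.0384…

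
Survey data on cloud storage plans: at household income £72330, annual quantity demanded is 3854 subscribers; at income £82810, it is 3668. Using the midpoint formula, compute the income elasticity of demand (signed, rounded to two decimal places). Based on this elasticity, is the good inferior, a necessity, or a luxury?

%ΔQ = (3668 − 3854)/[( 3854 + 3668)/2] = -186/3761 = -0.049454…
%ΔIncome = (82810 − 72330)/[( 72330 + 82810)/2] = 10480/77570 = 0.135103…
E_income = (-186/3761) / (10480/77570) = -0.3660…
E_income < 0 ⇒ inferior good.

-0.37; inferior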